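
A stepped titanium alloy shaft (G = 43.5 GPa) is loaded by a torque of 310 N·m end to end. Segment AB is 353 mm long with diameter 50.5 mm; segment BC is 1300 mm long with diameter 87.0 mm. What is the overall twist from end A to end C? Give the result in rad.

0.00559 rad

J_AB = π(0.0505)⁴/32 = 6.39×10^-7 m⁴; J_BC = π(0.0870)⁴/32 = 5.62×10^-6 m⁴.
θ = (T/G)·Σ L_i/J_i = (310.0/43.5×10⁹)·(0.353/6.39×10^-7 + 1.30/5.62×10^-6) = 5.587×10^-3 rad.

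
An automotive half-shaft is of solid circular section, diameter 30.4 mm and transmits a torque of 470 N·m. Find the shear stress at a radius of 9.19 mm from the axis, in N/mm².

J = πd⁴/32 = π(0.0304)⁴/32 = 8.385×10^-8 m⁴.
Shear stress varies linearly with radius: τ = T·r/J = 470.0 × 0.00919 / 8.385×10^-8 = 5.151×10^7 Pa.

51.5 N/mm²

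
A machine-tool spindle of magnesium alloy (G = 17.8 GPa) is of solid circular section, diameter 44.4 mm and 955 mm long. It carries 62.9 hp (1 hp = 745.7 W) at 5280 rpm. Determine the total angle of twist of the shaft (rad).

ω = 2π·5280/60 = 552.9 rad/s, so T = P/ω = 62.9×745.7 / 552.9 = 84.83 N·m.
J = πd⁴/32 = π(0.0444)⁴/32 = 3.815×10^-7 m⁴.
θ = T·L/(G·J) = 84.83 × 0.955 / (17.8×10⁹ × 3.815×10^-7) = 0.01193 rad.

0.0119 rad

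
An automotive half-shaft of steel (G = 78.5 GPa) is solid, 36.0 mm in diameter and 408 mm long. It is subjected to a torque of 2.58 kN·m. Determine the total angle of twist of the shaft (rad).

0.0813 rad

J = πd⁴/32 = π(0.0360)⁴/32 = 1.649×10^-7 m⁴.
θ = T·L/(G·J) = 2580 × 0.408 / (78.5×10⁹ × 1.649×10^-7) = 0.08132 rad.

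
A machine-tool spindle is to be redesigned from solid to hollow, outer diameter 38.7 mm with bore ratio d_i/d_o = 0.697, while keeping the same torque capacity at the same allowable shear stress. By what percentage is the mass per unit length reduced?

38.5 %

Equal τ_max and T ⇒ the solid shaft needs d_s³ = d_o³(1−k⁴), so d_s = 38.7·(1−0.697⁴)^(1/3) = 35.38 mm.
Area ratio A_h/A_s = d_o²(1−k²)/d_s² = (1−k²)/(1−k⁴)^(2/3) = 0.6153.
Mass saving = 1 − 0.6153 = 38.5 %.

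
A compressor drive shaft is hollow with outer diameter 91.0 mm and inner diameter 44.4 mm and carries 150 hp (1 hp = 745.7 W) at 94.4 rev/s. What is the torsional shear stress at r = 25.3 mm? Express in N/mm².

ω = 2π·94.4 = 593.1 rad/s, so T = P/ω = 150×745.7 / 593.1 = 188.6 N·m.
J = π(d_o⁴ − d_i⁴)/32 = π(0.0910⁴ − 0.0444⁴)/32 = 6.351×10^-6 m⁴.
Shear stress varies linearly with radius: τ = T·r/J = 188.6 × 0.0253 / 6.351×10^-6 = 7.513×10^5 Pa.

0.751 N/mm²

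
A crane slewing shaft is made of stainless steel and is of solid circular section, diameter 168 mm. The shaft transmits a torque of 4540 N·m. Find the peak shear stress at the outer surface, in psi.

J = πd⁴/32 = π(0.168)⁴/32 = 7.821×10^-5 m⁴.
τ_max = T·r/J = 4540 × 0.0840 / 7.821×10^-5 = 4.876×10^6 Pa.

707 psi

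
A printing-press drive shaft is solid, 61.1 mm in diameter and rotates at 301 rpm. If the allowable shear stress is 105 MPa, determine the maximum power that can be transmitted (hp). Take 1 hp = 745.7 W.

199 hp

J = πd⁴/32 = π(0.0611)⁴/32 = 1.368×10^-6 m⁴.
T_max = τ_allow·J/r = 1.05×10^8 × 1.368×10^-6 / 0.0306 = 4703 N·m.
ω = 2π·301/60 = 31.52 rad/s, so P_max = T_max·ω = 1.482×10^5 W.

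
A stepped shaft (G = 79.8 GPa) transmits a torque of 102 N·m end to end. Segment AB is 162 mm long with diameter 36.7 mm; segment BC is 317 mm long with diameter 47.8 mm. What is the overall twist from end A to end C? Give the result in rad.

J_AB = π(0.0367)⁴/32 = 1.78×10^-7 m⁴; J_BC = π(0.0478)⁴/32 = 5.13×10^-7 m⁴.
θ = (T/G)·Σ L_i/J_i = (102.0/79.8×10⁹)·(0.162/1.78×10^-7 + 0.317/5.13×10^-7) = 1.953×10^-3 rad.

0.00195 rad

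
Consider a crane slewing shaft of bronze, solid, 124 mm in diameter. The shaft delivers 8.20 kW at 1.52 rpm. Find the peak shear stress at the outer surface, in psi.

ω = 2π·1.52/60 = 0.1592 rad/s, so T = P/ω = 8.20×10³ / 0.1592 = 51520 N·m.
J = πd⁴/32 = π(0.124)⁴/32 = 2.321×10^-5 m⁴.
τ_max = T·r/J = 51520 × 0.0620 / 2.321×10^-5 = 1.376×10^8 Pa.

20000 psi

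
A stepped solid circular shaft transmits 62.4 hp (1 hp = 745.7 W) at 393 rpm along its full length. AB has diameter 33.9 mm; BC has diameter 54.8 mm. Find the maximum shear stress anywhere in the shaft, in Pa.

ω = 2π·393/60 = 41.15 rad/s, so T = P/ω = 62.4×745.7 / 41.15 = 1131 N·m.
Under the same torque, τ_max = 16T/(πd³) is largest where d is smallest — segment AB (d = 33.9 mm).
τ_max = 16·1131/(π·(0.0339)³) = 1.478×10^8 Pa.

1.48e8 Pa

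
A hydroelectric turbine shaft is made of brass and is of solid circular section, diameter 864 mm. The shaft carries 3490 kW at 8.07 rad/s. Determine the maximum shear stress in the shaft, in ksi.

ω = 8.07 rad/s, so T = P/ω = 3490×10³ / 8.070 = 432500 N·m.
J = πd⁴/32 = π(0.864)⁴/32 = 0.05471 m⁴.
τ_max = T·r/J = 432500 × 0.432 / 0.05471 = 3.415×10^6 Pa.

0.495 ksi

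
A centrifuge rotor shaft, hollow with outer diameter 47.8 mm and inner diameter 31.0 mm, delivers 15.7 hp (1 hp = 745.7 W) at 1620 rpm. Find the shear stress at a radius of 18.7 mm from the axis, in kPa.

ω = 2π·1620/60 = 169.6 rad/s, so T = P/ω = 15.7×745.7 / 169.6 = 69.01 N·m.
J = π(d_o⁴ − d_i⁴)/32 = π(0.0478⁴ − 0.0310⁴)/32 = 4.219×10^-7 m⁴.
Shear stress varies linearly with radius: τ = T·r/J = 69.01 × 0.0187 / 4.219×10^-7 = 3.059×10^6 Pa.

3060 kPa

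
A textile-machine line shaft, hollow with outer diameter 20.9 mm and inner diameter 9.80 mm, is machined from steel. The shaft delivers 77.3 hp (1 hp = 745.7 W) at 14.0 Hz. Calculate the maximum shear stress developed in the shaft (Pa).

3.84e8 Pa

ω = 2π·14.0 = 87.96 rad/s, so T = P/ω = 77.3×745.7 / 87.96 = 655.3 N·m.
J = π(d_o⁴ − d_i⁴)/32 = π(0.0209⁴ − 0.00980⁴)/32 = 1.783×10^-8 m⁴.
τ_max = T·r/J = 655.3 × 0.0104 / 1.783×10^-8 = 3.841×10^8 Pa.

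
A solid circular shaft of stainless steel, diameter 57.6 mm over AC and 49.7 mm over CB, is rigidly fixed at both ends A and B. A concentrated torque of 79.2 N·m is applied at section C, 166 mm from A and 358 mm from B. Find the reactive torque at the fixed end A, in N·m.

63.0 N·m

Compatibility: T_A·a/J_AC = T_B·b/J_CB with T_A + T_B = T₀.
J_AC = 1.08×10^-6 m⁴, J_CB = 5.99×10^-7 m⁴, so T_A = T₀·(J_AC/a)/((J_AC/a)+(J_CB/b)) = 63.01 N·m, T_B = 16.19 N·m.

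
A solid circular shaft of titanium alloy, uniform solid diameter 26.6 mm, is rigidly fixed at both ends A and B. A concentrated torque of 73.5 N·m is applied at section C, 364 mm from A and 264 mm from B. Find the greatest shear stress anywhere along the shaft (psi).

With uniform GJ and both ends fixed, compatibility θ_AC = θ_CB gives T_A·a = T_B·b, together with T_A + T_B = T₀.
T_A = T₀·b/(a+b) = 73.50·264/628.0 = 30.90 N·m; T_B = 42.60 N·m.
τ in each portion: τ_AC = 8.36×10^6 Pa, τ_CB = 1.15×10^7 Pa; maximum is in CB.
τ_max = T_CB·r/J = 42.60·0.0133/4.92×10^-8 = 1.153×10^7 Pa.

1670 psi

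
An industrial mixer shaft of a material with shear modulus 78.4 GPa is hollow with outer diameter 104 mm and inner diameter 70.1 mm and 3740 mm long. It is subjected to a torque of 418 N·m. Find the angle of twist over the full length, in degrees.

0.125°

J = π(d_o⁴ − d_i⁴)/32 = π(0.104⁴ − 0.0701⁴)/32 = 9.114×10^-6 m⁴.
θ = T·L/(G·J) = 418.0 × 3.74 / (78.4×10⁹ × 9.114×10^-6) = 2.188×10^-3 rad.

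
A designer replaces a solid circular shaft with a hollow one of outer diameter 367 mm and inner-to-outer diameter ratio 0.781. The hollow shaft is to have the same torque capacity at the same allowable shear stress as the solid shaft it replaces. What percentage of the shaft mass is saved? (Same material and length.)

Equal τ_max and T ⇒ the solid shaft needs d_s³ = d_o³(1−k⁴), so d_s = 367·(1−0.781⁴)^(1/3) = 314.3 mm.
Area ratio A_h/A_s = d_o²(1−k²)/d_s² = (1−k²)/(1−k⁴)^(2/3) = 0.5319.
Mass saving = 1 − 0.5319 = 46.8 %.

46.8 %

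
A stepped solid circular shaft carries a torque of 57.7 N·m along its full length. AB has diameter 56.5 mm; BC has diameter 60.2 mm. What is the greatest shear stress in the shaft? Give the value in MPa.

Under the same torque, τ_max = 16T/(πd³) is largest where d is smallest — segment AB (d = 56.5 mm).
τ_max = 16·57.70/(π·(0.0565)³) = 1.629×10^6 Pa.

1.63 MPa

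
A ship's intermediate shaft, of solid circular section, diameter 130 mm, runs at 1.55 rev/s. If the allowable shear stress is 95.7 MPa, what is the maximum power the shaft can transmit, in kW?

J = πd⁴/32 = π(0.130)⁴/32 = 2.804×10^-5 m⁴.
T_max = τ_allow·J/r = 9.57×10^7 × 2.804×10^-5 / 0.0650 = 41280 N·m.
ω = 2π·1.55 = 9.739 rad/s, so P_max = T_max·ω = 4.021×10^5 W.

402 kW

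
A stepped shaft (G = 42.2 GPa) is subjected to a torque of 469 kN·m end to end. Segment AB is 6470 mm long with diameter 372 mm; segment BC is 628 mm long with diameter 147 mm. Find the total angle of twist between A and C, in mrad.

J_AB = π(0.372)⁴/32 = 1.88×10^-3 m⁴; J_BC = π(0.147)⁴/32 = 4.58×10^-5 m⁴.
θ = (T/G)·Σ L_i/J_i = (469000/42.2×10⁹)·(6.47/1.88×10^-3 + 0.628/4.58×10^-5) = 0.1905 rad.

190 mrad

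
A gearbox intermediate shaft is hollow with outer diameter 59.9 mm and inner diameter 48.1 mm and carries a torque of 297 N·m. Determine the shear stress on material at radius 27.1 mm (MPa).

10.9 MPa

J = π(d_o⁴ − d_i⁴)/32 = π(0.0599⁴ − 0.0481⁴)/32 = 7.384×10^-7 m⁴.
Shear stress varies linearly with radius: τ = T·r/J = 297.0 × 0.0271 / 7.384×10^-7 = 1.090×10^7 Pa.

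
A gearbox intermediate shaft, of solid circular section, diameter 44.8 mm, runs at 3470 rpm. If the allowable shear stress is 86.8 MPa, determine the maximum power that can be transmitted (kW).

J = πd⁴/32 = π(0.0448)⁴/32 = 3.955×10^-7 m⁴.
T_max = τ_allow·J/r = 8.68×10^7 × 3.955×10^-7 / 0.0224 = 1532 N·m.
ω = 2π·3470/60 = 363.4 rad/s, so P_max = T_max·ω = 5.569×10^5 W.

557 kW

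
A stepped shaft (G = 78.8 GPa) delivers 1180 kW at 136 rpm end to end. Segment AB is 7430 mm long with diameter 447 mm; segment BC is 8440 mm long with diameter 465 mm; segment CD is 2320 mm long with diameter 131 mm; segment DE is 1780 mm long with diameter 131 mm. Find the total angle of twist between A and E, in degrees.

ω = 2π·136/60 = 14.24 rad/s, so T = P/ω = 1180×10³ / 14.24 = 82850 N·m.
J_AB = π(0.447)⁴/32 = 3.92×10^-3 m⁴; J_BC = π(0.465)⁴/32 = 4.59×10^-3 m⁴; J_CD = π(0.131)⁴/32 = 2.89×10^-5 m⁴; J_DE = π(0.131)⁴/32 = 2.89×10^-5 m⁴.
θ = (T/G)·Σ L_i/J_i = (82850/78.8×10⁹)·(7.43/3.92×10^-3 + 8.44/4.59×10^-3 + 2.32/2.89×10^-5 + 1.78/2.89×10^-5) = 0.1530 rad.

8.77°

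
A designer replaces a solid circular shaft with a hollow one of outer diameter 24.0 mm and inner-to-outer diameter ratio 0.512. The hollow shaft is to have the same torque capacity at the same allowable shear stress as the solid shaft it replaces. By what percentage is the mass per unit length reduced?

22.6 %

Equal τ_max and T ⇒ the solid shaft needs d_s³ = d_o³(1−k⁴), so d_s = 24.0·(1−0.512⁴)^(1/3) = 23.44 mm.
Area ratio A_h/A_s = d_o²(1−k²)/d_s² = (1−k²)/(1−k⁴)^(2/3) = 0.7737.
Mass saving = 1 − 0.7737 = 22.6 %.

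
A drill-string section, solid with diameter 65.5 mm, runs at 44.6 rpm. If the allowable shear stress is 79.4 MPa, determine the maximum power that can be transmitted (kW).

20.5 kW

J = πd⁴/32 = π(0.0655)⁴/32 = 1.807×10^-6 m⁴.
T_max = τ_allow·J/r = 7.94×10^7 × 1.807×10^-6 / 0.0328 = 4381 N·m.
ω = 2π·44.6/60 = 4.671 rad/s, so P_max = T_max·ω = 2.046×10^4 W.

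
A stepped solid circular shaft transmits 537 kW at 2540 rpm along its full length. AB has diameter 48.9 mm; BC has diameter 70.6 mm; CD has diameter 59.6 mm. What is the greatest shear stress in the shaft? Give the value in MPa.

87.9 MPa

ω = 2π·2540/60 = 266.0 rad/s, so T = P/ω = 537×10³ / 266.0 = 2019 N·m.
Under the same torque, τ_max = 16T/(πd³) is largest where d is smallest — segment AB (d = 48.9 mm).
τ_max = 16·2019/(π·(0.0489)³) = 8.793×10^7 Pa.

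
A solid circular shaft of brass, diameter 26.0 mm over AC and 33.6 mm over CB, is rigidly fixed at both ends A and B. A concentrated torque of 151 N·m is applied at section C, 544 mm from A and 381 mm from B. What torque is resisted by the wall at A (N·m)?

30.3 N·m

Compatibility: T_A·a/J_AC = T_B·b/J_CB with T_A + T_B = T₀.
J_AC = 4.49×10^-8 m⁴, J_CB = 1.25×10^-7 m⁴, so T_A = T₀·(J_AC/a)/((J_AC/a)+(J_CB/b)) = 30.31 N·m, T_B = 120.7 N·m.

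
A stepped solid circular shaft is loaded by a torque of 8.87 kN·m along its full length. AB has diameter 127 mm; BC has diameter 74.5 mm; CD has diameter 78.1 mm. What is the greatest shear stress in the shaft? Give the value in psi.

Under the same torque, τ_max = 16T/(πd³) is largest where d is smallest — segment BC (d = 74.5 mm).
τ_max = 16·8870/(π·(0.0745)³) = 1.093×10^8 Pa.

15800 psi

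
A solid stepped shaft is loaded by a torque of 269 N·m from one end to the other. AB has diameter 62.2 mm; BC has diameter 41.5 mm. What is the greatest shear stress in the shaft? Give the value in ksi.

2.78 ksi

Under the same torque, τ_max = 16T/(πd³) is largest where d is smallest — segment BC (d = 41.5 mm).
τ_max = 16·269.0/(π·(0.0415)³) = 1.917×10^7 Pa.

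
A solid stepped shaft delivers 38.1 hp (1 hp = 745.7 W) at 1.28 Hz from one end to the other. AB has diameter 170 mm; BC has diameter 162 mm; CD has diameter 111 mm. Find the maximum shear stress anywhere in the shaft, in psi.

1910 psi

ω = 2π·1.28 = 8.042 rad/s, so T = P/ω = 38.1×745.7 / 8.042 = 3533 N·m.
Under the same torque, τ_max = 16T/(πd³) is largest where d is smallest — segment CD (d = 111 mm).
τ_max = 16·3533/(π·(0.111)³) = 1.316×10^7 Pa.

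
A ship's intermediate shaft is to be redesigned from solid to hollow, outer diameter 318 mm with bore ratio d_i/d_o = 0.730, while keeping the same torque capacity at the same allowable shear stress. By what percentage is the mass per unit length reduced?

41.6 %

Equal τ_max and T ⇒ the solid shaft needs d_s³ = d_o³(1−k⁴), so d_s = 318·(1−0.730⁴)^(1/3) = 284.5 mm.
Area ratio A_h/A_s = d_o²(1−k²)/d_s² = (1−k²)/(1−k⁴)^(2/3) = 0.5836.
Mass saving = 1 − 0.5836 = 41.6 %.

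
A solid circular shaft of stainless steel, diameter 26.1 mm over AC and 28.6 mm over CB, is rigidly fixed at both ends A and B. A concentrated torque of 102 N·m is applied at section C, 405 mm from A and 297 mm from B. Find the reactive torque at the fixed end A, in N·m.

34.4 N·m

Compatibility: T_A·a/J_AC = T_B·b/J_CB with T_A + T_B = T₀.
J_AC = 4.56×10^-8 m⁴, J_CB = 6.57×10^-8 m⁴, so T_A = T₀·(J_AC/a)/((J_AC/a)+(J_CB/b)) = 34.39 N·m, T_B = 67.61 N·m.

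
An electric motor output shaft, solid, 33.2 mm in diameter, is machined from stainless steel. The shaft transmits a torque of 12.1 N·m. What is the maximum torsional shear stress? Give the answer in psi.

244 psi

J = πd⁴/32 = π(0.0332)⁴/32 = 1.193×10^-7 m⁴.
τ_max = T·r/J = 12.10 × 0.0166 / 1.193×10^-7 = 1.684×10^6 Pa.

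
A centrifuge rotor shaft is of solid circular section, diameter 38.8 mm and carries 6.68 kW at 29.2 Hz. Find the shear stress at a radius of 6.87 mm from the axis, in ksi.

ω = 2π·29.2 = 183.5 rad/s, so T = P/ω = 6.68×10³ / 183.5 = 36.41 N·m.
J = πd⁴/32 = π(0.0388)⁴/32 = 2.225×10^-7 m⁴.
Shear stress varies linearly with radius: τ = T·r/J = 36.41 × 0.00687 / 2.225×10^-7 = 1.124×10^6 Pa.

0.163 ksi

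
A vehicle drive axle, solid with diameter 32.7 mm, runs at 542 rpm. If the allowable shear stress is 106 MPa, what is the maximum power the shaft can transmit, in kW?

J = πd⁴/32 = π(0.0327)⁴/32 = 1.123×10^-7 m⁴.
T_max = τ_allow·J/r = 1.06×10^8 × 1.123×10^-7 / 0.0163 = 727.7 N·m.
ω = 2π·542/60 = 56.76 rad/s, so P_max = T_max·ω = 4.131×10^4 W.

41.3 kW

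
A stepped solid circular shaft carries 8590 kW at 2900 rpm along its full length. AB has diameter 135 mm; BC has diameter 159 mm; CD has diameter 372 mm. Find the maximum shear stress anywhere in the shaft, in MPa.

ω = 2π·2900/60 = 303.7 rad/s, so T = P/ω = 8590×10³ / 303.7 = 28290 N·m.
Under the same torque, τ_max = 16T/(πd³) is largest where d is smallest — segment AB (d = 135 mm).
τ_max = 16·28290/(π·(0.135)³) = 5.855×10^7 Pa.

58.6 MPa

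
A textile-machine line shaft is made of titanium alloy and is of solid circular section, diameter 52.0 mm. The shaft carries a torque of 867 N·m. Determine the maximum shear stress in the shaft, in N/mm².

31.4 N/mm²

J = πd⁴/32 = π(0.0520)⁴/32 = 7.178×10^-7 m⁴.
τ_max = T·r/J = 867.0 × 0.0260 / 7.178×10^-7 = 3.140×10^7 Pa.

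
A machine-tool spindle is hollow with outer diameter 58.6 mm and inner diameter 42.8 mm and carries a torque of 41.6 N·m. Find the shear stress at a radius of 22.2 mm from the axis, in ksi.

J = π(d_o⁴ − d_i⁴)/32 = π(0.0586⁴ − 0.0428⁴)/32 = 8.282×10^-7 m⁴.
Shear stress varies linearly with radius: τ = T·r/J = 41.60 × 0.0222 / 8.282×10^-7 = 1.115×10^6 Pa.

0.162 ksi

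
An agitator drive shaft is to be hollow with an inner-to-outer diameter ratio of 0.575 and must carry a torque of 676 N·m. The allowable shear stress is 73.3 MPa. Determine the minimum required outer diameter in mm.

37.5 mm

For a hollow shaft with d_i/d_o = 0.575: τ_max = 16T/(π d_o³ (1−k⁴)), so d_o = [16T/(π τ_allow (1−k⁴))]^(1/3) = [16·676.0/(π·7.33×10^7·0.8907)]^(1/3) = 0.03750 m.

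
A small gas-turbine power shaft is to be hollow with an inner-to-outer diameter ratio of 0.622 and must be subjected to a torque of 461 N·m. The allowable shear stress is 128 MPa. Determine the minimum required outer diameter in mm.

27.8 mm

For a hollow shaft with d_i/d_o = 0.622: τ_max = 16T/(π d_o³ (1−k⁴)), so d_o = [16T/(π τ_allow (1−k⁴))]^(1/3) = [16·461.0/(π·1.28×10^8·0.8503)]^(1/3) = 0.02784 m.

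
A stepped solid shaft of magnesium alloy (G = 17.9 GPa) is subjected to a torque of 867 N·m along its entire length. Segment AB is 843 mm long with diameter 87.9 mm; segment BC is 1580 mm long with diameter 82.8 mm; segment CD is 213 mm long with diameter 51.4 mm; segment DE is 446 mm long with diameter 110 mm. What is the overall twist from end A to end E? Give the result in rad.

0.0401 rad

J_AB = π(0.0879)⁴/32 = 5.86×10^-6 m⁴; J_BC = π(0.0828)⁴/32 = 4.61×10^-6 m⁴; J_CD = π(0.0514)⁴/32 = 6.85×10^-7 m⁴; J_DE = π(0.110)⁴/32 = 1.44×10^-5 m⁴.
θ = (T/G)·Σ L_i/J_i = (867.0/17.9×10⁹)·(0.843/5.86×10^-6 + 1.58/4.61×10^-6 + 0.213/6.85×10^-7 + 0.446/1.44×10^-5) = 0.04011 rad.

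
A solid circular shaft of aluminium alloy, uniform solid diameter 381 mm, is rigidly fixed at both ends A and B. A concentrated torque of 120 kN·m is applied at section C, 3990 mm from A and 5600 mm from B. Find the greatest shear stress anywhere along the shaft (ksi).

With uniform GJ and both ends fixed, compatibility θ_AC = θ_CB gives T_A·a = T_B·b, together with T_A + T_B = T₀.
T_A = T₀·b/(a+b) = 120000·5600/9590 = 70070 N·m; T_B = 49930 N·m.
τ in each portion: τ_AC = 6.45×10^6 Pa, τ_CB = 4.60×10^6 Pa; maximum is in AC.
τ_max = T_AC·r/J = 70070·0.191/2.07×10^-3 = 6.453×10^6 Pa.

0.936 ksi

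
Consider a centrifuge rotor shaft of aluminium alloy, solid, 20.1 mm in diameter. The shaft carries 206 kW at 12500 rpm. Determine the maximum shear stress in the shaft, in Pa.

9.87e7 Pa

ω = 2π·12500/60 = 1309 rad/s, so T = P/ω = 206×10³ / 1309 = 157.4 N·m.
J = πd⁴/32 = π(0.0201)⁴/32 = 1.602×10^-8 m⁴.
τ_max = T·r/J = 157.4 × 0.0100 / 1.602×10^-8 = 9.870×10^7 Pa.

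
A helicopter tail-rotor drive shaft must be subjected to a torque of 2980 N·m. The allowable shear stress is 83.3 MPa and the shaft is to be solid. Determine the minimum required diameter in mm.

For a solid shaft τ_max = 16T/(πd³), so d = (16T/(π τ_allow))^(1/3) = (16·2980/(π·8.33×10^7))^(1/3) = 0.05669 m.

56.7 mm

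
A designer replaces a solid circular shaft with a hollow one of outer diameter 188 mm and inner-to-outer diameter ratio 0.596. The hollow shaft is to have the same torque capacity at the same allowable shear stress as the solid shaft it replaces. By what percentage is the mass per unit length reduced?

Equal τ_max and T ⇒ the solid shaft needs d_s³ = d_o³(1−k⁴), so d_s = 188·(1−0.596⁴)^(1/3) = 179.7 mm.
Area ratio A_h/A_s = d_o²(1−k²)/d_s² = (1−k²)/(1−k⁴)^(2/3) = 0.7054.
Mass saving = 1 − 0.7054 = 29.5 %.

29.5 %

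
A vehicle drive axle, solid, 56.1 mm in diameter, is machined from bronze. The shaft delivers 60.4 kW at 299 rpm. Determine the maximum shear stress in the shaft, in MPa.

55.6 MPa

ω = 2π·299/60 = 31.31 rad/s, so T = P/ω = 60.4×10³ / 31.31 = 1929 N·m.
J = πd⁴/32 = π(0.0561)⁴/32 = 9.724×10^-7 m⁴.
τ_max = T·r/J = 1929 × 0.0281 / 9.724×10^-7 = 5.564×10^7 Pa.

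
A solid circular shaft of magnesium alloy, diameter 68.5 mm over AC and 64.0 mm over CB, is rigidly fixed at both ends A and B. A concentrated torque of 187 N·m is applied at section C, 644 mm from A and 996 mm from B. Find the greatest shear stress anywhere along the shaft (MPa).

Compatibility: T_A·a/J_AC = T_B·b/J_CB with T_A + T_B = T₀.
J_AC = 2.16×10^-6 m⁴, J_CB = 1.65×10^-6 m⁴, so T_A = T₀·(J_AC/a)/((J_AC/a)+(J_CB/b)) = 125.3 N·m, T_B = 61.72 N·m.
τ in each portion: τ_AC = 1.99×10^6 Pa, τ_CB = 1.20×10^6 Pa; maximum is in AC.
τ_max = T_AC·r/J = 125.3·0.0343/2.16×10^-6 = 1.985×10^6 Pa.

1.99 MPa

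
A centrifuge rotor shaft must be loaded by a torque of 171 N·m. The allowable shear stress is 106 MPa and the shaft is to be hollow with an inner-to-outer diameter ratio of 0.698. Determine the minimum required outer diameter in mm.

For a hollow shaft with d_i/d_o = 0.698: τ_max = 16T/(π d_o³ (1−k⁴)), so d_o = [16T/(π τ_allow (1−k⁴))]^(1/3) = [16·171.0/(π·1.06×10^8·0.7626)]^(1/3) = 0.02209 m.

22.1 mm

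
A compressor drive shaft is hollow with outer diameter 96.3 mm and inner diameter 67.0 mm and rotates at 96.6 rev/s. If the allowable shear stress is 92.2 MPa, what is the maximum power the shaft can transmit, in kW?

7510 kW

J = π(d_o⁴ − d_i⁴)/32 = π(0.0963⁴ − 0.0670⁴)/32 = 6.465×10^-6 m⁴.
T_max = τ_allow·J/r = 9.22×10^7 × 6.465×10^-6 / 0.0481 = 12380 N·m.
ω = 2π·96.6 = 607.0 rad/s, so P_max = T_max·ω = 7.514×10^6 W.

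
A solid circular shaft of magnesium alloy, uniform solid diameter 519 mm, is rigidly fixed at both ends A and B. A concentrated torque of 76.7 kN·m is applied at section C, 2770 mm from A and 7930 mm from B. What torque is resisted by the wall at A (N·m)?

56800 N·m

With uniform GJ and both ends fixed, compatibility θ_AC = θ_CB gives T_A·a = T_B·b, together with T_A + T_B = T₀.
T_A = T₀·b/(a+b) = 76700·7930/10700 = 56840 N·m; T_B = 19860 N·m.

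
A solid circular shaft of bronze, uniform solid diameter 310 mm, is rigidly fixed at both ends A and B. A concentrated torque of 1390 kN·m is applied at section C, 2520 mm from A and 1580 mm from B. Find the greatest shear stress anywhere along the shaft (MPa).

146 MPa

With uniform GJ and both ends fixed, compatibility θ_AC = θ_CB gives T_A·a = T_B·b, together with T_A + T_B = T₀.
T_A = T₀·b/(a+b) = 1.390e6·1580/4100 = 535700 N·m; T_B = 854300 N·m.
τ in each portion: τ_AC = 9.16×10^7 Pa, τ_CB = 1.46×10^8 Pa; maximum is in CB.
τ_max = T_CB·r/J = 854300·0.155/9.07×10^-4 = 1.461×10^8 Pa.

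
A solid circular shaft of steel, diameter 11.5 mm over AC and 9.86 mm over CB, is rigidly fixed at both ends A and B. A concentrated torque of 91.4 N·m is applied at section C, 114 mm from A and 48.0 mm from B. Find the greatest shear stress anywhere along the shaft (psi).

39600 psi

Compatibility: T_A·a/J_AC = T_B·b/J_CB with T_A + T_B = T₀.
J_AC = 1.72×10^-9 m⁴, J_CB = 9.28×10^-10 m⁴, so T_A = T₀·(J_AC/a)/((J_AC/a)+(J_CB/b)) = 40.03 N·m, T_B = 51.37 N·m.
τ in each portion: τ_AC = 1.34×10^8 Pa, τ_CB = 2.73×10^8 Pa; maximum is in CB.
τ_max = T_CB·r/J = 51.37·0.00493/9.28×10^-10 = 2.729×10^8 Pa.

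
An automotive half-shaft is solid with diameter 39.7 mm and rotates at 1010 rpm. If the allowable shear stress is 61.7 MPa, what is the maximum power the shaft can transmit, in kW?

80.2 kW

J = πd⁴/32 = π(0.0397)⁴/32 = 2.439×10^-7 m⁴.
T_max = τ_allow·J/r = 6.17×10^7 × 2.439×10^-7 / 0.0199 = 758.0 N·m.
ω = 2π·1010/60 = 105.8 rad/s, so P_max = T_max·ω = 8.017×10^4 W.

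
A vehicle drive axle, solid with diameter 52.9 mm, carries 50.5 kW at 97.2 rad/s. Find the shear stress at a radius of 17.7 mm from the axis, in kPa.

12000 kPa

ω = 97.2 rad/s, so T = P/ω = 50.5×10³ / 97.20 = 519.5 N·m.
J = πd⁴/32 = π(0.0529)⁴/32 = 7.688×10^-7 m⁴.
Shear stress varies linearly with radius: τ = T·r/J = 519.5 × 0.0177 / 7.688×10^-7 = 1.196×10^7 Pa.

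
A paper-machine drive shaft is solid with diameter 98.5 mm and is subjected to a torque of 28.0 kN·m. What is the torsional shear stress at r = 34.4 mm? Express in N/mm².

104 N/mm²

J = πd⁴/32 = π(0.0985)⁴/32 = 9.242×10^-6 m⁴.
Shear stress varies linearly with radius: τ = T·r/J = 28000 × 0.0344 / 9.242×10^-6 = 1.042×10^8 Pa.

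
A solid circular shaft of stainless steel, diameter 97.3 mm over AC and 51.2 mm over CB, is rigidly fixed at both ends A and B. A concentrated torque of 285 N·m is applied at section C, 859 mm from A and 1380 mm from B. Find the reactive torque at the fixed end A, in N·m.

Compatibility: T_A·a/J_AC = T_B·b/J_CB with T_A + T_B = T₀.
J_AC = 8.80×10^-6 m⁴, J_CB = 6.75×10^-7 m⁴, so T_A = T₀·(J_AC/a)/((J_AC/a)+(J_CB/b)) = 272.0 N·m, T_B = 12.98 N·m.

272 N·m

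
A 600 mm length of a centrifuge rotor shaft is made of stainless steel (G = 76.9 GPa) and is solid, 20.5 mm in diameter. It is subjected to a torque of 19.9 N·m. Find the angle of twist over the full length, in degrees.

J = πd⁴/32 = π(0.0205)⁴/32 = 1.734×10^-8 m⁴.
θ = T·L/(G·J) = 19.90 × 0.600 / (76.9×10⁹ × 1.734×10^-8) = 8.955×10^-3 rad.

0.513°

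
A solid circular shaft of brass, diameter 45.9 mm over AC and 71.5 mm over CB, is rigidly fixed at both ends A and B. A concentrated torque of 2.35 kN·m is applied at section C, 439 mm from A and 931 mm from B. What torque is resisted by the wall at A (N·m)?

Compatibility: T_A·a/J_AC = T_B·b/J_CB with T_A + T_B = T₀.
J_AC = 4.36×10^-7 m⁴, J_CB = 2.57×10^-6 m⁴, so T_A = T₀·(J_AC/a)/((J_AC/a)+(J_CB/b)) = 622.3 N·m, T_B = 1728 N·m.

622 N·m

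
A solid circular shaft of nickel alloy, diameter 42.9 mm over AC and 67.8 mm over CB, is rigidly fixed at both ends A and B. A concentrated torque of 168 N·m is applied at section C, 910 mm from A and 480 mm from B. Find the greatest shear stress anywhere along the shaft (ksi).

0.367 ksi

Compatibility: T_A·a/J_AC = T_B·b/J_CB with T_A + T_B = T₀.
J_AC = 3.33×10^-7 m⁴, J_CB = 2.07×10^-6 m⁴, so T_A = T₀·(J_AC/a)/((J_AC/a)+(J_CB/b)) = 13.10 N·m, T_B = 154.9 N·m.
τ in each portion: τ_AC = 8.45×10^5 Pa, τ_CB = 2.53×10^6 Pa; maximum is in CB.
τ_max = T_CB·r/J = 154.9·0.0339/2.07×10^-6 = 2.531×10^6 Pa.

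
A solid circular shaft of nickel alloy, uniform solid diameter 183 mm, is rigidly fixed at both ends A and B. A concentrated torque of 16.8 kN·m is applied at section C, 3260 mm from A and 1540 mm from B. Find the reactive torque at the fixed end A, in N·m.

With uniform GJ and both ends fixed, compatibility θ_AC = θ_CB gives T_A·a = T_B·b, together with T_A + T_B = T₀.
T_A = T₀·b/(a+b) = 16800·1540/4800 = 5390 N·m; T_B = 11410 N·m.

5390 N·m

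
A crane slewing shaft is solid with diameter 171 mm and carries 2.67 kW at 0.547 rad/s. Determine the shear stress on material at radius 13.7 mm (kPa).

ω = 0.547 rad/s, so T = P/ω = 2.67×10³ / 0.5470 = 4881 N·m.
J = πd⁴/32 = π(0.171)⁴/32 = 8.394×10^-5 m⁴.
Shear stress varies linearly with radius: τ = T·r/J = 4881 × 0.0137 / 8.394×10^-5 = 7.966×10^5 Pa.

797 kPa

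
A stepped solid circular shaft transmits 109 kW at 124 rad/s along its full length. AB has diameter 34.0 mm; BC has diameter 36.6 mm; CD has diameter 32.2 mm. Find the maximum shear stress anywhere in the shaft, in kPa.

134000 kPa

ω = 124 rad/s, so T = P/ω = 109×10³ / 124.0 = 879.0 N·m.
Under the same torque, τ_max = 16T/(πd³) is largest where d is smallest — segment CD (d = 32.2 mm).
τ_max = 16·879.0/(π·(0.0322)³) = 1.341×10^8 Pa.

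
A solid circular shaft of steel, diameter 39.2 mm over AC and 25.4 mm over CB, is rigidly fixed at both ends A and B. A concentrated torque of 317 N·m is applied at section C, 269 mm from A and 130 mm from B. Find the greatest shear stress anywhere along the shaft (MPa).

26.3 MPa

Compatibility: T_A·a/J_AC = T_B·b/J_CB with T_A + T_B = T₀.
J_AC = 2.32×10^-7 m⁴, J_CB = 4.09×10^-8 m⁴, so T_A = T₀·(J_AC/a)/((J_AC/a)+(J_CB/b)) = 232.3 N·m, T_B = 84.72 N·m.
τ in each portion: τ_AC = 1.96×10^7 Pa, τ_CB = 2.63×10^7 Pa; maximum is in CB.
τ_max = T_CB·r/J = 84.72·0.0127/4.09×10^-8 = 2.633×10^7 Pa.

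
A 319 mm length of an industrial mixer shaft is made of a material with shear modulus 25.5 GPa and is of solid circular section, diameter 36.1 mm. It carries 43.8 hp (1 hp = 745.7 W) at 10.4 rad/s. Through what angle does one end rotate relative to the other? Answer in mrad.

ω = 10.4 rad/s, so T = P/ω = 43.8×745.7 / 10.40 = 3141 N·m.
J = πd⁴/32 = π(0.0361)⁴/32 = 1.667×10^-7 m⁴.
θ = T·L/(G·J) = 3141 × 0.319 / (25.5×10⁹ × 1.667×10^-7) = 0.2356 rad.

236 mrad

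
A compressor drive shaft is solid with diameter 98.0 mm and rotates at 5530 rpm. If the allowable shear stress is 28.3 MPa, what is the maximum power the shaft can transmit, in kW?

J = πd⁴/32 = π(0.0980)⁴/32 = 9.055×10^-6 m⁴.
T_max = τ_allow·J/r = 2.83×10^7 × 9.055×10^-6 / 0.0490 = 5230 N·m.
ω = 2π·5530/60 = 579.1 rad/s, so P_max = T_max·ω = 3.029×10^6 W.

3030 kW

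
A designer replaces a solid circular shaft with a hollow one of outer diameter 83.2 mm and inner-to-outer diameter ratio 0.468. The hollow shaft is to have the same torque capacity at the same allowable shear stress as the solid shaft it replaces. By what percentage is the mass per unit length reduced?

19.3 %

Equal τ_max and T ⇒ the solid shaft needs d_s³ = d_o³(1−k⁴), so d_s = 83.2·(1−0.468⁴)^(1/3) = 81.85 mm.
Area ratio A_h/A_s = d_o²(1−k²)/d_s² = (1−k²)/(1−k⁴)^(2/3) = 0.8070.
Mass saving = 1 − 0.8070 = 19.3 %.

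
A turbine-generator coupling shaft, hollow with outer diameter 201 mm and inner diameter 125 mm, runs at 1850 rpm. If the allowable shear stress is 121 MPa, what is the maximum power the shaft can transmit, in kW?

31800 kW

J = π(d_o⁴ − d_i⁴)/32 = π(0.201⁴ − 0.125⁴)/32 = 1.363×10^-4 m⁴.
T_max = τ_allow·J/r = 1.21×10^8 × 1.363×10^-4 / 0.101 = 164100 N·m.
ω = 2π·1850/60 = 193.7 rad/s, so P_max = T_max·ω = 3.179×10^7 W.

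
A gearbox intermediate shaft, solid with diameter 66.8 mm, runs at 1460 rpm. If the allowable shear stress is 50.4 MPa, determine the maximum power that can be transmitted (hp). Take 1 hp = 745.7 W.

605 hp

J = πd⁴/32 = π(0.0668)⁴/32 = 1.955×10^-6 m⁴.
T_max = τ_allow·J/r = 5.04×10^7 × 1.955×10^-6 / 0.0334 = 2950 N·m.
ω = 2π·1460/60 = 152.9 rad/s, so P_max = T_max·ω = 4.510×10^5 W.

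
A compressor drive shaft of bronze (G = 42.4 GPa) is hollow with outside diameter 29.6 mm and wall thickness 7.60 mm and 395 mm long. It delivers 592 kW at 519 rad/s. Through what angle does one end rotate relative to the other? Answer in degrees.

ω = 519 rad/s, so T = P/ω = 592×10³ / 519.0 = 1141 N·m.
J = π(d_o⁴ − d_i⁴)/32 = π(0.0296⁴ − 0.0144⁴)/32 = 7.114×10^-8 m⁴.
θ = T·L/(G·J) = 1141 × 0.395 / (42.4×10⁹ × 7.114×10^-8) = 0.1494 rad.

8.56°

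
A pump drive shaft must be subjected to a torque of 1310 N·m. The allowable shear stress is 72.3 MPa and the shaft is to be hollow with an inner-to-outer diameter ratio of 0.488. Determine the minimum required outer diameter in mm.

For a hollow shaft with d_i/d_o = 0.488: τ_max = 16T/(π d_o³ (1−k⁴)), so d_o = [16T/(π τ_allow (1−k⁴))]^(1/3) = [16·1310/(π·7.23×10^7·0.9433)]^(1/3) = 0.04608 m.

46.1 mm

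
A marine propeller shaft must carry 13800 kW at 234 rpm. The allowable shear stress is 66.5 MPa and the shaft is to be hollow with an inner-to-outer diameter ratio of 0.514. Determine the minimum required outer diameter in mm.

359 mm

ω = 2π·234/60 = 24.50 rad/s, so T = P/ω = 13800×10³ / 24.50 = 563200 N·m.
For a hollow shaft with d_i/d_o = 0.514: τ_max = 16T/(π d_o³ (1−k⁴)), so d_o = [16T/(π τ_allow (1−k⁴))]^(1/3) = [16·563200/(π·6.65×10^7·0.9302)]^(1/3) = 0.3593 m.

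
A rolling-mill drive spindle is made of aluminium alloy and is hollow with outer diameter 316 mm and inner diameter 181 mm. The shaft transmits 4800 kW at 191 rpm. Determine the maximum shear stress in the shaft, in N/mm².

ω = 2π·191/60 = 20.00 rad/s, so T = P/ω = 4800×10³ / 20.00 = 240000 N·m.
J = π(d_o⁴ − d_i⁴)/32 = π(0.316⁴ − 0.181⁴)/32 = 8.736×10^-4 m⁴.
τ_max = T·r/J = 240000 × 0.158 / 8.736×10^-4 = 4.341×10^7 Pa.

43.4 N/mm²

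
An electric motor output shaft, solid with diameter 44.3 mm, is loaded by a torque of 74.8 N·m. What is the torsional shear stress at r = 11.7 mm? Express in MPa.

J = πd⁴/32 = π(0.0443)⁴/32 = 3.781×10^-7 m⁴.
Shear stress varies linearly with radius: τ = T·r/J = 74.80 × 0.0117 / 3.781×10^-7 = 2.315×10^6 Pa.

2.31 MPa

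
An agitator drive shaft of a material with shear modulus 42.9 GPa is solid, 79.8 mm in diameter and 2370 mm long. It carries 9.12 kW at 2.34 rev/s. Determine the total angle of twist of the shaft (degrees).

ω = 2π·2.34 = 14.70 rad/s, so T = P/ω = 9.12×10³ / 14.70 = 620.3 N·m.
J = πd⁴/32 = π(0.0798)⁴/32 = 3.981×10^-6 m⁴.
θ = T·L/(G·J) = 620.3 × 2.37 / (42.9×10⁹ × 3.981×10^-6) = 8.608×10^-3 rad.

0.493°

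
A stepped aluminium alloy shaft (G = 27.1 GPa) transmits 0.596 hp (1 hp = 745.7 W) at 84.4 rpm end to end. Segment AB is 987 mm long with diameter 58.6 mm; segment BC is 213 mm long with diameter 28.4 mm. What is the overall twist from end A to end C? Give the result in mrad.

ω = 2π·84.4/60 = 8.838 rad/s, so T = P/ω = 0.596×745.7 / 8.838 = 50.29 N·m.
J_AB = π(0.0586)⁴/32 = 1.16×10^-6 m⁴; J_BC = π(0.0284)⁴/32 = 6.39×10^-8 m⁴.
θ = (T/G)·Σ L_i/J_i = (50.29/27.1×10⁹)·(0.987/1.16×10^-6 + 0.213/6.39×10^-8) = 7.770×10^-3 rad.

7.77 mrad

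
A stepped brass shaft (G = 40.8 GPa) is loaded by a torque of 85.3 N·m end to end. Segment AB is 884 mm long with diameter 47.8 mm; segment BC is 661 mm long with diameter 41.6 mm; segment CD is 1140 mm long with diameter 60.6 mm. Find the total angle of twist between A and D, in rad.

0.0101 rad

J_AB = π(0.0478)⁴/32 = 5.13×10^-7 m⁴; J_BC = π(0.0416)⁴/32 = 2.94×10^-7 m⁴; J_CD = π(0.0606)⁴/32 = 1.32×10^-6 m⁴.
θ = (T/G)·Σ L_i/J_i = (85.30/40.8×10⁹)·(0.884/5.13×10^-7 + 0.661/2.94×10^-7 + 1.14/1.32×10^-6) = 0.01011 rad.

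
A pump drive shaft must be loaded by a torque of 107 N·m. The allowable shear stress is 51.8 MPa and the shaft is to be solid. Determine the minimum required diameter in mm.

21.9 mm

For a solid shaft τ_max = 16T/(πd³), so d = (16T/(π τ_allow))^(1/3) = (16·107.0/(π·5.18×10^7))^(1/3) = 0.02191 m.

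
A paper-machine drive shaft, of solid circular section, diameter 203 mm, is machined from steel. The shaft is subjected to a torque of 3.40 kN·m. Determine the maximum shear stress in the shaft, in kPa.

2070 kPa

J = πd⁴/32 = π(0.203)⁴/32 = 1.667×10^-4 m⁴.
τ_max = T·r/J = 3400 × 0.102 / 1.667×10^-4 = 2.070×10^6 Pa.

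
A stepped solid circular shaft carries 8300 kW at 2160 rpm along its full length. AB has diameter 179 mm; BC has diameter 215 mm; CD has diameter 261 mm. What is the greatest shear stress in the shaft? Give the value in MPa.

ω = 2π·2160/60 = 226.2 rad/s, so T = P/ω = 8300×10³ / 226.2 = 36690 N·m.
Under the same torque, τ_max = 16T/(πd³) is largest where d is smallest — segment AB (d = 179 mm).
τ_max = 16·36690/(π·(0.179)³) = 3.258×10^7 Pa.

32.6 MPa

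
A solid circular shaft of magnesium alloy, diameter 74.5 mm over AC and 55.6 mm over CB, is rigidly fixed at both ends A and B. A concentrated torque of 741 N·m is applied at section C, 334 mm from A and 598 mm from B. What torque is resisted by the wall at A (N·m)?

Compatibility: T_A·a/J_AC = T_B·b/J_CB with T_A + T_B = T₀.
J_AC = 3.02×10^-6 m⁴, J_CB = 9.38×10^-7 m⁴, so T_A = T₀·(J_AC/a)/((J_AC/a)+(J_CB/b)) = 631.6 N·m, T_B = 109.4 N·m.

632 N·m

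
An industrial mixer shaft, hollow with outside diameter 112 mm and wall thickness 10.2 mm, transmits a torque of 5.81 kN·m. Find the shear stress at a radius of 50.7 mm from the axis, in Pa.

3.45e7 Pa

J = π(d_o⁴ − d_i⁴)/32 = π(0.112⁴ − 0.0916⁴)/32 = 8.536×10^-6 m⁴.
Shear stress varies linearly with radius: τ = T·r/J = 5810 × 0.0507 / 8.536×10^-6 = 3.451×10^7 Pa.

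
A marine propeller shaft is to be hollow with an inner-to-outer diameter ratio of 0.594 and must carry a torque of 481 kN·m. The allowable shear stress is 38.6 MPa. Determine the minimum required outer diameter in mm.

417 mm

For a hollow shaft with d_i/d_o = 0.594: τ_max = 16T/(π d_o³ (1−k⁴)), so d_o = [16T/(π τ_allow (1−k⁴))]^(1/3) = [16·481000/(π·3.86×10^7·0.8755)]^(1/3) = 0.4170 m.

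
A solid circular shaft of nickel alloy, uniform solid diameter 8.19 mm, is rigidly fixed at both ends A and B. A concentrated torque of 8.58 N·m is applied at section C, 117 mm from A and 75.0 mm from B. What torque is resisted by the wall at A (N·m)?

With uniform GJ and both ends fixed, compatibility θ_AC = θ_CB gives T_A·a = T_B·b, together with T_A + T_B = T₀.
T_A = T₀·b/(a+b) = 8.580·75.0/192.0 = 3.352 N·m; T_B = 5.228 N·m.

3.35 N·m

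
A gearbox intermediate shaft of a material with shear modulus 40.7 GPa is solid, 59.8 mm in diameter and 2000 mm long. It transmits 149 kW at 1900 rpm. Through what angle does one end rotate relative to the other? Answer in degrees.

ω = 2π·1900/60 = 199.0 rad/s, so T = P/ω = 149×10³ / 199.0 = 748.9 N·m.
J = πd⁴/32 = π(0.0598)⁴/32 = 1.255×10^-6 m⁴.
θ = T·L/(G·J) = 748.9 × 2.00 / (40.7×10⁹ × 1.255×10^-6) = 0.02931 rad.

1.68°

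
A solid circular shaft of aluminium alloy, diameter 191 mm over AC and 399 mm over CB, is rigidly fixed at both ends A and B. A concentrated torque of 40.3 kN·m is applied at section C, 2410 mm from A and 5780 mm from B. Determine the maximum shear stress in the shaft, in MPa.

3.29 MPa

Compatibility: T_A·a/J_AC = T_B·b/J_CB with T_A + T_B = T₀.
J_AC = 1.31×10^-4 m⁴, J_CB = 2.49×10^-3 m⁴, so T_A = T₀·(J_AC/a)/((J_AC/a)+(J_CB/b)) = 4508 N·m, T_B = 35790 N·m.
τ in each portion: τ_AC = 3.29×10^6 Pa, τ_CB = 2.87×10^6 Pa; maximum is in AC.
τ_max = T_AC·r/J = 4508·0.0955/1.31×10^-4 = 3.295×10^6 Pa.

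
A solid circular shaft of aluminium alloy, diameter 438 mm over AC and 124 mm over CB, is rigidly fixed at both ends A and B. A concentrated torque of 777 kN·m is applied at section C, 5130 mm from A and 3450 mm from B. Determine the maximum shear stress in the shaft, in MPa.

Compatibility: T_A·a/J_AC = T_B·b/J_CB with T_A + T_B = T₀.
J_AC = 3.61×10^-3 m⁴, J_CB = 2.32×10^-5 m⁴, so T_A = T₀·(J_AC/a)/((J_AC/a)+(J_CB/b)) = 769600 N·m, T_B = 7352 N·m.
τ in each portion: τ_AC = 4.66×10^7 Pa, τ_CB = 1.96×10^7 Pa; maximum is in AC.
τ_max = T_AC·r/J = 769600·0.219/3.61×10^-3 = 4.665×10^7 Pa.

46.6 MPa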